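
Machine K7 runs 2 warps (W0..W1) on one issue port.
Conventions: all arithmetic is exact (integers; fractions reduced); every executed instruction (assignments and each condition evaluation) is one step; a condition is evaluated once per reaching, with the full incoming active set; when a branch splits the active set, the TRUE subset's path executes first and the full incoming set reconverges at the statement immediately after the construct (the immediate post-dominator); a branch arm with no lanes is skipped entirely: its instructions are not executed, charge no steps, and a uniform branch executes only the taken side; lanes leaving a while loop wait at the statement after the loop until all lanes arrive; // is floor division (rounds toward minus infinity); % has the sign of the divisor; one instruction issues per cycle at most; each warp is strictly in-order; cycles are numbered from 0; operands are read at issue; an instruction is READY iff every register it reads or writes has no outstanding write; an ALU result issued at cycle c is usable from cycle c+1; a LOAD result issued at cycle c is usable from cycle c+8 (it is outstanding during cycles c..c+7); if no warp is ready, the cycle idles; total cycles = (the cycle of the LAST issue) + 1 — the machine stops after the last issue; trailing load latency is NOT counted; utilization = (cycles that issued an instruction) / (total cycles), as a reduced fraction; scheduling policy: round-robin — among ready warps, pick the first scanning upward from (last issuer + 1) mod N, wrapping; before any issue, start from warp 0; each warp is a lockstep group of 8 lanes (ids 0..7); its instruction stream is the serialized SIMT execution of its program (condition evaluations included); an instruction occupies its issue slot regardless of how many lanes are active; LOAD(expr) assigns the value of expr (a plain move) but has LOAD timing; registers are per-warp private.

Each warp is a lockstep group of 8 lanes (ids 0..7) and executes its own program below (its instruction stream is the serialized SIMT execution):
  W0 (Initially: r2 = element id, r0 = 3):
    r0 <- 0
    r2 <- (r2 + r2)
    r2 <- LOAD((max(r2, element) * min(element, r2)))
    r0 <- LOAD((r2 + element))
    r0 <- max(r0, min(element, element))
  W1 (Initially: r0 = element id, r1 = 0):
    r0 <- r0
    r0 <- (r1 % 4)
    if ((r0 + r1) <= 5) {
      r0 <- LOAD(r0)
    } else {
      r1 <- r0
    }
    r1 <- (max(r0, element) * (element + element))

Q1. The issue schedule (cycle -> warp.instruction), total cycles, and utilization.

cycle 0: W0.I0
cycle 1: W1.I0
cycle 2: W0.I1
cycle 3: W1.I1
cycle 4: W0.I2
cycle 5: W1.I2
cycle 6: W1.I3
cycle 7: idle
cycle 8: idle
cycle 9: idle
cycle 10: idle
cycle 11: idle
cycle 12: W0.I3
cycle 13: idle
cycle 14: W1.I4
cycle 15: idle
cycle 16: idle
cycle 17: idle
cycle 18: idle
cycle 19: idle
cycle 20: W0.I4

Answer: 21 cycles, utilization 10/21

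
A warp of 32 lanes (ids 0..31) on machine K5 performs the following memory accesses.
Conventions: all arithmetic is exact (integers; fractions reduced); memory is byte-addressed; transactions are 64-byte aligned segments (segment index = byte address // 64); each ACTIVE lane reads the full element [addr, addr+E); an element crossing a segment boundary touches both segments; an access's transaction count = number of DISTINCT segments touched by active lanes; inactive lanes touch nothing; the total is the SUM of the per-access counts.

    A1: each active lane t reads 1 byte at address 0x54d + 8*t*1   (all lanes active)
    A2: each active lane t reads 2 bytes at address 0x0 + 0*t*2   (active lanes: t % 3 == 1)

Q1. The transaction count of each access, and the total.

A1: 5 transactions
A2: 1 transaction

Answer: 5,1; total 6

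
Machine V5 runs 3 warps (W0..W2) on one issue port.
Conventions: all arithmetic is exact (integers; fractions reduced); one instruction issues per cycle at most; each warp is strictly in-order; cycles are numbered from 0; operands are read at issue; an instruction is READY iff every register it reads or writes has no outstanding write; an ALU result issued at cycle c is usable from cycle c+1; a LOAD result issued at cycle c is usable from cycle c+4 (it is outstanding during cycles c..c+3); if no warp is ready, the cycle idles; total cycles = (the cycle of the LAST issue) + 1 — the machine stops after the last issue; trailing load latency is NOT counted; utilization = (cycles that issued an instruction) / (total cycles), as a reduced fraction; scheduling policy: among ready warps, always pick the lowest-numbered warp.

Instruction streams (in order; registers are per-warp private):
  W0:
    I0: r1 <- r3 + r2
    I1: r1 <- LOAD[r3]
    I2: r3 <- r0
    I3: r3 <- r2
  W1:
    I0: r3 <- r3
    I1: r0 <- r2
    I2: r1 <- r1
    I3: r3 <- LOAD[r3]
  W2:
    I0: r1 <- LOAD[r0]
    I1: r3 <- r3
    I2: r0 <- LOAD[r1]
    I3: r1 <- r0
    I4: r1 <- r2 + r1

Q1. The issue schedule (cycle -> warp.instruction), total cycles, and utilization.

cycle 0: W0.I0
cycle 1: W0.I1
cycle 2: W0.I2
cycle 3: W0.I3
cycle 4: W1.I0
cycle 5: W1.I1
cycle 6: W1.I2
cycle 7: W1.I3
cycle 8: W2.I0
cycle 9: W2.I1
cycle 10: idle
cycle 11: idle
cycle 12: W2.I2
cycle 13: idle
cycle 14: idle
cycle 15: idle
cycle 16: W2.I3
cycle 17: W2.I4

Answer: 18 cycles, utilization 13/18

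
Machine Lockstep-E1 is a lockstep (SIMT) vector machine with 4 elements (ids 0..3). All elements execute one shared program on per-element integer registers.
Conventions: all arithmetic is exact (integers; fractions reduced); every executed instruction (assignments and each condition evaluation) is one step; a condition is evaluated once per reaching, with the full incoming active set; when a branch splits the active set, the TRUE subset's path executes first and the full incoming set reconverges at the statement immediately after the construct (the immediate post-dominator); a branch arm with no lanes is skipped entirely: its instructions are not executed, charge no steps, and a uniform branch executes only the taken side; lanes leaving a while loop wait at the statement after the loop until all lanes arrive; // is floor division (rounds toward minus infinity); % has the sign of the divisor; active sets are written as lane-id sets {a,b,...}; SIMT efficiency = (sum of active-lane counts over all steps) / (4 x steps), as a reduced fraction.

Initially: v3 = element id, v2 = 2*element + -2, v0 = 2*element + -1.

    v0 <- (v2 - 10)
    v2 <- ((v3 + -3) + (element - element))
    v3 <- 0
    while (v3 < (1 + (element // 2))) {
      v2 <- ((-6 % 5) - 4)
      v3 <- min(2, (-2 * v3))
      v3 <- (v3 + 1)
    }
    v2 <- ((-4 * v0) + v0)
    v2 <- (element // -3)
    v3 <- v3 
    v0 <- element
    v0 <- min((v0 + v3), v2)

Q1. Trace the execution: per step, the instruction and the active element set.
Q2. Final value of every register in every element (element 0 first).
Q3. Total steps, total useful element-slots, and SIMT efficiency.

step 0: v0 <- (v2 - 10)              {0,1,2,3}
step 1: v2 <- ((v3 + -3) + (element - element)) {0,1,2,3}
step 2: v3 <- 0                      {0,1,2,3}
step 3: eval (v3 < (1 + (element // 2))) {0,1,2,3}
step 4: v2 <- ((-6 % 5) - 4)         {0,1,2,3}
step 5: v3 <- min(2, (-2 * v3))      {0,1,2,3}
step 6: v3 <- (v3 + 1)               {0,1,2,3}
step 7: eval (v3 < (1 + (element // 2))) {0,1,2,3}
step 8: v2 <- ((-6 % 5) - 4)         {2,3}
step 9: v3 <- min(2, (-2 * v3))      {2,3}
step 10: v3 <- (v3 + 1)               {2,3}
step 11: eval (v3 < (1 + (element // 2))) {2,3}
step 12: v2 <- ((-6 % 5) - 4)         {2,3}
step 13: v3 <- min(2, (-2 * v3))      {2,3}
step 14: v3 <- (v3 + 1)               {2,3}
step 15: eval (v3 < (1 + (element // 2))) {2,3}
step 16: v2 <- ((-4 * v0) + v0)       {0,1,2,3}
step 17: v2 <- (element // -3)        {0,1,2,3}
step 18: v3 <- v3                     {0,1,2,3}
step 19: v0 <- element                {0,1,2,3}
step 20: v0 <- min((v0 + v3), v2)     {0,1,2,3}

Answer: 21 steps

v3: 1,1,3,3
v2: 0,-1,-1,-1
v0: 0,-1,-1,-1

steps = 21; useful = 68; efficiency = 68/84 = 17/21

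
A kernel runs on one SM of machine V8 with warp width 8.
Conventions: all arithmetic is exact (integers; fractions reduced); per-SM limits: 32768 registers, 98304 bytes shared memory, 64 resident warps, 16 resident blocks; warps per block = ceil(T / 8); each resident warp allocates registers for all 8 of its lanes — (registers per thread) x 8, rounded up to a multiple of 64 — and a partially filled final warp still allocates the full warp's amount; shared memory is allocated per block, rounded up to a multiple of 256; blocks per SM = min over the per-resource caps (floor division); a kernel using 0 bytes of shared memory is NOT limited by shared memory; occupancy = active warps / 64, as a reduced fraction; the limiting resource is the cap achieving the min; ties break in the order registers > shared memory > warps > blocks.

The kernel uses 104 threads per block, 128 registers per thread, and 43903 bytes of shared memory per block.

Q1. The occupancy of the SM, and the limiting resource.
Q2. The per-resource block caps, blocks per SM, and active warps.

Answer: occupancy 13/32, limited by registers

registers: 2 blocks
shared memory: 2 blocks
warps: 4 blocks
blocks: 16 blocks

Answer: 2 blocks, 26 active warps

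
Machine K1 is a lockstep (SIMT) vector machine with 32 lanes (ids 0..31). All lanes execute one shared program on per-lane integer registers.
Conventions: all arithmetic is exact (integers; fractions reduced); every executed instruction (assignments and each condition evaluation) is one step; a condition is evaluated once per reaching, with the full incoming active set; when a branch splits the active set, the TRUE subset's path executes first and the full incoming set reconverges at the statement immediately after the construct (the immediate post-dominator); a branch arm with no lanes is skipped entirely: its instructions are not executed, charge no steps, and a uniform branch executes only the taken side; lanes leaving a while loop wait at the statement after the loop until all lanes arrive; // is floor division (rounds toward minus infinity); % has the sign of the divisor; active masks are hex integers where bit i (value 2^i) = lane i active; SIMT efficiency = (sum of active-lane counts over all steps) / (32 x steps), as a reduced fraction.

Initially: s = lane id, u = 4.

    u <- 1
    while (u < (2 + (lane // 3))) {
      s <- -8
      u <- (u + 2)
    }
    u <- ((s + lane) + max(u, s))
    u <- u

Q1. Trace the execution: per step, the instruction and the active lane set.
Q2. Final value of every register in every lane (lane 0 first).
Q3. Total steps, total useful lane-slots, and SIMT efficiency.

step 0: u <- 1                       0xffffffff
step 1: eval (u < (2 + (lane // 3))) 0xffffffff
step 2: s <- -8                      0xffffffff
step 3: u <- (u + 2)                 0xffffffff
step 4: eval (u < (2 + (lane // 3))) 0xffffffff
step 5: s <- -8                      0xffffffc0
step 6: u <- (u + 2)                 0xffffffc0
step 7: eval (u < (2 + (lane // 3))) 0xffffffc0
step 8: s <- -8                      0xfffff000
step 9: u <- (u + 2)                 0xfffff000
step 10: eval (u < (2 + (lane // 3))) 0xfffff000
step 11: s <- -8                      0xfffc0000
step 12: u <- (u + 2)                 0xfffc0000
step 13: eval (u < (2 + (lane // 3))) 0xfffc0000
step 14: s <- -8                      0xff000000
step 15: u <- (u + 2)                 0xff000000
step 16: eval (u < (2 + (lane // 3))) 0xff000000
step 17: s <- -8                      0xc0000000
step 18: u <- (u + 2)                 0xc0000000
step 19: eval (u < (2 + (lane // 3))) 0xc0000000
step 20: u <- ((s + lane) + max(u, s)) 0xffffffff
step 21: u <- u                       0xffffffff

Answer: 22 steps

s: -8,-8,-8,-8,-8,-8,-8,-8,-8,-8,-8,-8,-8,-8,-8,-8,-8,-8,-8,-8,-8,-8,-8,-8,-8,-8,-8,-8,-8,-8,-8,-8
u: -5,-4,-3,-2,-1,0,3,4,5,6,7,8,11,12,13,14,15,16,19,20,21,22,23,24,27,28,29,30,31,32,35,36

steps = 22; useful = 434; efficiency = 434/704 = 217/352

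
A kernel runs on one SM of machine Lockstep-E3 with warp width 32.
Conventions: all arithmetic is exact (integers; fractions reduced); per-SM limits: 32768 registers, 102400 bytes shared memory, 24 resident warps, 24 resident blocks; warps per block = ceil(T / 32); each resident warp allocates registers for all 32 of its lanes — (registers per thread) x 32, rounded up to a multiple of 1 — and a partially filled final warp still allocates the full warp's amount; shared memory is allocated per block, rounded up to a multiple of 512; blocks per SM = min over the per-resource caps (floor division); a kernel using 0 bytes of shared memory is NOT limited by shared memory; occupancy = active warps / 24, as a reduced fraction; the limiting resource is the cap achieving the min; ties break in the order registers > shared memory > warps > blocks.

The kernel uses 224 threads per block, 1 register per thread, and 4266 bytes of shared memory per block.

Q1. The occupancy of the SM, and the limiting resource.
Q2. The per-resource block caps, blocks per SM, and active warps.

Answer: occupancy 7/8, limited by warps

registers: 146 blocks
shared memory: 22 blocks
warps: 3 blocks
blocks: 24 blocks

Answer: 3 blocks, 21 active warps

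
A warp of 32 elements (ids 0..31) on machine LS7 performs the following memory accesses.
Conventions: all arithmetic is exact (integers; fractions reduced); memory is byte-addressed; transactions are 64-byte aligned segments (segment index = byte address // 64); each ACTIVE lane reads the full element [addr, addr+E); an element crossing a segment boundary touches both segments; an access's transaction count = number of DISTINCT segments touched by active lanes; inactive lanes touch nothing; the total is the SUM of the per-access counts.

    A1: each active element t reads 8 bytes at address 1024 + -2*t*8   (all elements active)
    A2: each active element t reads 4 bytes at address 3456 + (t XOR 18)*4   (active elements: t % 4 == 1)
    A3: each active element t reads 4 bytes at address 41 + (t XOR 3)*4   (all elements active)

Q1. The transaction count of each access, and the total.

A1: 9 transactions
A2: 2 transactions
A3: 3 transactions

Answer: 9,2,3; total 14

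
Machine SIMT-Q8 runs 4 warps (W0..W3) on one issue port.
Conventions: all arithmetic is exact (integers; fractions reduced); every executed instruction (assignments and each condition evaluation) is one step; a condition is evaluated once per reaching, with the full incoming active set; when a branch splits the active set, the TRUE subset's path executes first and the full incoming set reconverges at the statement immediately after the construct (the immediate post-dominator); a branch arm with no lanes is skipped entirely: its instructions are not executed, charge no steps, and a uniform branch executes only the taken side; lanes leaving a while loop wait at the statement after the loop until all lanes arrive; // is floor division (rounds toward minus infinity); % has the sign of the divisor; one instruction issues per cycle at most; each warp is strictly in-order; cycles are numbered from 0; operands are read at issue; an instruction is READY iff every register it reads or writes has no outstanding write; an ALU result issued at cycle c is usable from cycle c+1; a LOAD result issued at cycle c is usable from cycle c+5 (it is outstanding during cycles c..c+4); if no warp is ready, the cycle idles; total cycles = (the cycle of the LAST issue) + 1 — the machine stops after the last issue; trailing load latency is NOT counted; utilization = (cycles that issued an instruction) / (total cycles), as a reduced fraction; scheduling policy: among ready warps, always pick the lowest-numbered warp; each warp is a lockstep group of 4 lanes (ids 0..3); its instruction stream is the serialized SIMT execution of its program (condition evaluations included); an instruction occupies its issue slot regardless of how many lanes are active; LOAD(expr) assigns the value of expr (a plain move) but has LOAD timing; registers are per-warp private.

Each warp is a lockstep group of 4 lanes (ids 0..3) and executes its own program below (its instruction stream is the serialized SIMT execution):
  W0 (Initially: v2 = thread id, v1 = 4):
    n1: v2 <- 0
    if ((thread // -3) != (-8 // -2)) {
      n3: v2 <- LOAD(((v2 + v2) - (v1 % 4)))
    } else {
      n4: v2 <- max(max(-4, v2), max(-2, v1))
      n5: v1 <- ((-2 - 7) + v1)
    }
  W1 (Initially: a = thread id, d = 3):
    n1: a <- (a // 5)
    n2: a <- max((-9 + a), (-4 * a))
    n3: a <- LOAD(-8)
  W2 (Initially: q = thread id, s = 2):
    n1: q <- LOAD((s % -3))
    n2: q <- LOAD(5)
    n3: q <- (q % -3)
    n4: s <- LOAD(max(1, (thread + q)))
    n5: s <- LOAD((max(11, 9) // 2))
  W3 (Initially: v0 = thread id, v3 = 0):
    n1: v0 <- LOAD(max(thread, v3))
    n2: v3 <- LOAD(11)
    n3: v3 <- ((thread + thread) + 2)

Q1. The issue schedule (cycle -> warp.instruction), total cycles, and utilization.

cycle 0: W0.I0
cycle 1: W0.I1
cycle 2: W0.I2
cycle 3: W1.I0
cycle 4: W1.I1
cycle 5: W1.I2
cycle 6: W2.I0
cycle 7: W3.I0
cycle 8: W3.I1
cycle 9: idle
cycle 10: idle
cycle 11: W2.I1
cycle 12: idle
cycle 13: W3.I2
cycle 14: idle
cycle 15: idle
cycle 16: W2.I2
cycle 17: W2.I3
cycle 18: idle
cycle 19: idle
cycle 20: idle
cycle 21: idle
cycle 22: W2.I4

Answer: 23 cycles, utilization 14/23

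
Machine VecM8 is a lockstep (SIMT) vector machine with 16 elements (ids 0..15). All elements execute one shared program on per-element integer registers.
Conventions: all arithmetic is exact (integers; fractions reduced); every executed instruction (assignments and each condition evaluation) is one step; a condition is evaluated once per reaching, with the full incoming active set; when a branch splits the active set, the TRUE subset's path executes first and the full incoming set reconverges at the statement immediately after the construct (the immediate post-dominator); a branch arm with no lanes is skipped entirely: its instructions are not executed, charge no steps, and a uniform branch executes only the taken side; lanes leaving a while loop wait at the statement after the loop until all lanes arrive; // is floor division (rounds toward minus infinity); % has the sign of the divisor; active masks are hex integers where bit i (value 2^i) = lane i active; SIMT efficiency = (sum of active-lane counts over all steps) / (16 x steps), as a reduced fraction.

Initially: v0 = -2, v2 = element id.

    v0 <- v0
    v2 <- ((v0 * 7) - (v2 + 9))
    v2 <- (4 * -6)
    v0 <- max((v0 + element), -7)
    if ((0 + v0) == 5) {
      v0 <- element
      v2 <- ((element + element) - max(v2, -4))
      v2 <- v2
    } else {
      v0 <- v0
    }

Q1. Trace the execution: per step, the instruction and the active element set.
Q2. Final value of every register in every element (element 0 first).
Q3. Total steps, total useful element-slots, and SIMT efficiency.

step 0: v0 <- v0                     0xffff
step 1: v2 <- ((v0 * 7) - (v2 + 9))  0xffff
step 2: v2 <- (4 * -6)               0xffff
step 3: v0 <- max((v0 + element), -7) 0xffff
step 4: eval ((0 + v0) == 5)         0xffff
step 5: v0 <- element                0x0080
step 6: v2 <- ((element + element) - max(v2, -4)) 0x0080
step 7: v2 <- v2                     0x0080
step 8: v0 <- v0                     0xff7f

Answer: 9 steps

v0: -2,-1,0,1,2,3,4,7,6,7,8,9,10,11,12,13
v2: -24,-24,-24,-24,-24,-24,-24,18,-24,-24,-24,-24,-24,-24,-24,-24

steps = 9; useful = 98; efficiency = 98/144 = 49/72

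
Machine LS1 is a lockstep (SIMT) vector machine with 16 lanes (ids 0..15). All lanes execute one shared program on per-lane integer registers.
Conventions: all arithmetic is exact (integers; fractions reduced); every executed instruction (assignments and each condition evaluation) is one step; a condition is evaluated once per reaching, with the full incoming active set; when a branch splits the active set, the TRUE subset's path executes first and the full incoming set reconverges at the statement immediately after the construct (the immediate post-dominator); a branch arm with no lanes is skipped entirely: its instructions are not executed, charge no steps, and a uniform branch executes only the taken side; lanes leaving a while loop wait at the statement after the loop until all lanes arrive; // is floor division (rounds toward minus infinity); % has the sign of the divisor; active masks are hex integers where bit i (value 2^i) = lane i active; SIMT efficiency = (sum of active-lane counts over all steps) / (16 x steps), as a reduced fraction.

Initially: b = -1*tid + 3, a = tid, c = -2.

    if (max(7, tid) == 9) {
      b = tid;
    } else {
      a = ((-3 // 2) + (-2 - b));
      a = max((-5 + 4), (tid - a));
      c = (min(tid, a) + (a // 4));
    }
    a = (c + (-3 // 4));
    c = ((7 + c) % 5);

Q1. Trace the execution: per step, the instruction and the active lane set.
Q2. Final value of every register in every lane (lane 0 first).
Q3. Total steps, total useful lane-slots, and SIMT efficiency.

step 0: eval (max(7, tid) == 9)      0xffff
step 1: b <- tid                     0x0200
step 2: a <- ((-3 // 2) + (-2 - b))  0xfdff
step 3: a <- max((-5 + 4), (tid - a)) 0xfdff
step 4: c <- (min(tid, a) + (a // 4)) 0xfdff
step 5: a <- (c + (-3 // 4))         0xffff
step 6: c <- ((7 + c) % 5)           0xffff

Answer: 7 steps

b: 3,2,1,0,-1,-2,-3,-4,-5,9,-7,-8,-9,-10,-11,-12
a: 0,1,2,3,4,5,6,7,7,-3,7,7,7,7,7,7
c: 3,4,0,1,2,3,4,0,0,0,0,0,0,0,0,0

steps = 7; useful = 94; efficiency = 94/112 = 47/56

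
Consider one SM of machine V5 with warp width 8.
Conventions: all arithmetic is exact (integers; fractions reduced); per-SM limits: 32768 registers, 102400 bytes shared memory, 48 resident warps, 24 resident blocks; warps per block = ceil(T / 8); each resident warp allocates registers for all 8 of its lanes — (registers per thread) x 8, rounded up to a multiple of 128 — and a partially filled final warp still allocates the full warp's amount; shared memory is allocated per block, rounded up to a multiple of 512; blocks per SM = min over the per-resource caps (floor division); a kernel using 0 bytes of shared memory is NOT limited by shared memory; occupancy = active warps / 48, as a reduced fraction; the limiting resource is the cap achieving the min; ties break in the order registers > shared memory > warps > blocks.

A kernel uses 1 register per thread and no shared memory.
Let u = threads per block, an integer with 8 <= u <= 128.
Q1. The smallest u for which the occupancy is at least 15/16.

Answer: u = 9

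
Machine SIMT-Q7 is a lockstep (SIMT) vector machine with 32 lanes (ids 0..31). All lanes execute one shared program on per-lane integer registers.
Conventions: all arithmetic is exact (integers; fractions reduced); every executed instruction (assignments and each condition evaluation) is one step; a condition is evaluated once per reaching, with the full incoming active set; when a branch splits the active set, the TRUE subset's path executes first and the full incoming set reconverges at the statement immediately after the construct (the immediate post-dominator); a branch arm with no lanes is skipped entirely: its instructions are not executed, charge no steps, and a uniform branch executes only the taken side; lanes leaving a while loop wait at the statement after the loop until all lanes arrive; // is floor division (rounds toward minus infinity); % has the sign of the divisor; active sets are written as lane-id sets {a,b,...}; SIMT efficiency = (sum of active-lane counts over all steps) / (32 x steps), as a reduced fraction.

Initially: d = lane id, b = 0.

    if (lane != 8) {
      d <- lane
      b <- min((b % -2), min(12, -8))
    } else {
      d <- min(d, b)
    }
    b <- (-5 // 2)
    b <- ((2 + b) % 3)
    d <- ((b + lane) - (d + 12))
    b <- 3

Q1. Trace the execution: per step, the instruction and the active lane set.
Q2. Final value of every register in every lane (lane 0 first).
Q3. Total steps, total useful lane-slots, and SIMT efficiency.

step 0: eval (lane != 8)             {0,1,2,3,4,5,6,7,8,9,10,11,12,13,14,15,16,17,18,19,20,21,22,23,24,25,26,27,28,29,30,31}
step 1: d <- lane                    {0,1,2,3,4,5,6,7,9,10,11,12,13,14,15,16,17,18,19,20,21,22,23,24,25,26,27,28,29,30,31}
step 2: b <- min((b % -2), min(12, -8)) {0,1,2,3,4,5,6,7,9,10,11,12,13,14,15,16,17,18,19,20,21,22,23,24,25,26,27,28,29,30,31}
step 3: d <- min(d, b)               {8}
step 4: b <- (-5 // 2)               {0,1,2,3,4,5,6,7,8,9,10,11,12,13,14,15,16,17,18,19,20,21,22,23,24,25,26,27,28,29,30,31}
step 5: b <- ((2 + b) % 3)           {0,1,2,3,4,5,6,7,8,9,10,11,12,13,14,15,16,17,18,19,20,21,22,23,24,25,26,27,28,29,30,31}
step 6: d <- ((b + lane) - (d + 12)) {0,1,2,3,4,5,6,7,8,9,10,11,12,13,14,15,16,17,18,19,20,21,22,23,24,25,26,27,28,29,30,31}
step 7: b <- 3                       {0,1,2,3,4,5,6,7,8,9,10,11,12,13,14,15,16,17,18,19,20,21,22,23,24,25,26,27,28,29,30,31}

Answer: 8 steps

d: -10,-10,-10,-10,-10,-10,-10,-10,-2,-10,-10,-10,-10,-10,-10,-10,-10,-10,-10,-10,-10,-10,-10,-10,-10,-10,-10,-10,-10,-10,-10,-10
b: 3,3,3,3,3,3,3,3,3,3,3,3,3,3,3,3,3,3,3,3,3,3,3,3,3,3,3,3,3,3,3,3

steps = 8; useful = 223; efficiency = 223/256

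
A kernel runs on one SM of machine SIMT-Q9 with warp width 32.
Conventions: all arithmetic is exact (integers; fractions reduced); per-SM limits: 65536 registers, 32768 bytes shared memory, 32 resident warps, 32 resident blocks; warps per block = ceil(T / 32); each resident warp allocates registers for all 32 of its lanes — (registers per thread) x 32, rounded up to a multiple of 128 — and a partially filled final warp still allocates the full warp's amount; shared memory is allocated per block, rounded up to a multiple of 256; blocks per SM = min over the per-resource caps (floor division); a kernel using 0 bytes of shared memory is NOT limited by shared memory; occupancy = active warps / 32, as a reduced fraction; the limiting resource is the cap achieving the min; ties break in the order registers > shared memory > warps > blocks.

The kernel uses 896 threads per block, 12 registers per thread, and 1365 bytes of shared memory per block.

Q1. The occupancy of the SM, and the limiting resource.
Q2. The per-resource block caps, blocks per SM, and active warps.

Answer: occupancy 7/8, limited by warps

registers: 6 blocks
shared memory: 21 blocks
warps: 1 block
blocks: 32 blocks

Answer: 1 block, 28 active warps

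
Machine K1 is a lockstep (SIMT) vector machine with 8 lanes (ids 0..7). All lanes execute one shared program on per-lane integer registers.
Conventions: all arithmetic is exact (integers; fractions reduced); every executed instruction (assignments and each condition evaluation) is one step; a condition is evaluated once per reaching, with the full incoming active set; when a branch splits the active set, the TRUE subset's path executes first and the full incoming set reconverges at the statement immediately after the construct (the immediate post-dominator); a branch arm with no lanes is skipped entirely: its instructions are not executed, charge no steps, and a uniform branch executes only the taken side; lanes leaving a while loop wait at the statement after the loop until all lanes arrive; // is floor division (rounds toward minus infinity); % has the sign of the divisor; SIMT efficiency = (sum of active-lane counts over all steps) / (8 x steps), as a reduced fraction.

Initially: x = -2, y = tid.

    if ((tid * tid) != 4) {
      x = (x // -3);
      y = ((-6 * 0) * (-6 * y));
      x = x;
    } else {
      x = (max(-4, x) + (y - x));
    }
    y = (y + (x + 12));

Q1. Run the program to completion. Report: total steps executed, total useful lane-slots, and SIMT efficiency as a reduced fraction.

Answer: 6 steps, 38 useful, 19/24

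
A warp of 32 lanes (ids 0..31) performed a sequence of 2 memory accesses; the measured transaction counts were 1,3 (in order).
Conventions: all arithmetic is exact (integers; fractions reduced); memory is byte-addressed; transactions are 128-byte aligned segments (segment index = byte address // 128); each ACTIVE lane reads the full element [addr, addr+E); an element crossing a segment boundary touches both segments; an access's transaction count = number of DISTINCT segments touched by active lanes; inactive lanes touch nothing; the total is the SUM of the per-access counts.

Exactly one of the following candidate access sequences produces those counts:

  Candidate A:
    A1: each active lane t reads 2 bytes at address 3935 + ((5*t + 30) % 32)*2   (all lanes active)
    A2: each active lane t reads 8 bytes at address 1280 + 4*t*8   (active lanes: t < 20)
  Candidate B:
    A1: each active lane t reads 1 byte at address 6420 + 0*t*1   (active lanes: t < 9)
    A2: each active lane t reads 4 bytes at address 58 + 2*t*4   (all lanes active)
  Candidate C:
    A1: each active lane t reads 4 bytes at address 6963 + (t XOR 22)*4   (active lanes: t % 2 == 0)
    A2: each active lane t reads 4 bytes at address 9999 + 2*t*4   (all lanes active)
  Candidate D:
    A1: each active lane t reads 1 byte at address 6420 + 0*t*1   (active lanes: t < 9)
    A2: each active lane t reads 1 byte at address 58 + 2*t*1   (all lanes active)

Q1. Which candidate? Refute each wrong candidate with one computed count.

A: A1 gives 2 transactions, not 1
C: A1 gives 2 transactions, not 1
D: A2 gives 1 transaction, not 3
B: all counts match (1,3)

Answer: B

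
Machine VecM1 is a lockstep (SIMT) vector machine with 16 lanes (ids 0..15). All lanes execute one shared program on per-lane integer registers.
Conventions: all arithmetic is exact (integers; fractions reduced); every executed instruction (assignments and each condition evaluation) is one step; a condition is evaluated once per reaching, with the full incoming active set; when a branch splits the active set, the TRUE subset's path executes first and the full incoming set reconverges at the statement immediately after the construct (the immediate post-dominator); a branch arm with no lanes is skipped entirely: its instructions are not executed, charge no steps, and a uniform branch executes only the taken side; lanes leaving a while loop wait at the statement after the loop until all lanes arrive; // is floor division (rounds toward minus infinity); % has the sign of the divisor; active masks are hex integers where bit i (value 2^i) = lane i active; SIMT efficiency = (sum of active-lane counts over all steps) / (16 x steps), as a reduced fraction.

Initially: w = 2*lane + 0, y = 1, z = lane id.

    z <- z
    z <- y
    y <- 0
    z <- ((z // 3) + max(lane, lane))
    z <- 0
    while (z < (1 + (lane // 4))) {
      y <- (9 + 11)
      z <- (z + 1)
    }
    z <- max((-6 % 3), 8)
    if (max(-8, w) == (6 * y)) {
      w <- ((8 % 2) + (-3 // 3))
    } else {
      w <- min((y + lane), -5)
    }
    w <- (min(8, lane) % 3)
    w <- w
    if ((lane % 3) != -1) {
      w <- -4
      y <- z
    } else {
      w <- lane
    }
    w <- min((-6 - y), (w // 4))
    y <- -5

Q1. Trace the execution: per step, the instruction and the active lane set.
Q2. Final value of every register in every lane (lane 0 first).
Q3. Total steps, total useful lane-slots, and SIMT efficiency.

step 0: z <- z                       0xffff
step 1: z <- y                       0xffff
step 2: y <- 0                       0xffff
step 3: z <- ((z // 3) + max(lane, lane)) 0xffff
step 4: z <- 0                       0xffff
step 5: eval (z < (1 + (lane // 4))) 0xffff
step 6: y <- (9 + 11)                0xffff
step 7: z <- (z + 1)                 0xffff
step 8: eval (z < (1 + (lane // 4))) 0xffff
step 9: y <- (9 + 11)                0xfff0
step 10: z <- (z + 1)                 0xfff0
step 11: eval (z < (1 + (lane // 4))) 0xfff0
step 12: y <- (9 + 11)                0xff00
step 13: z <- (z + 1)                 0xff00
step 14: eval (z < (1 + (lane // 4))) 0xff00
step 15: y <- (9 + 11)                0xf000
step 16: z <- (z + 1)                 0xf000
step 17: eval (z < (1 + (lane // 4))) 0xf000
step 18: z <- max((-6 % 3), 8)        0xffff
step 19: eval (max(-8, w) == (6 * y)) 0xffff
step 20: w <- min((y + lane), -5)     0xffff
step 21: w <- (min(8, lane) % 3)      0xffff
step 22: w <- w                       0xffff
step 23: eval ((lane % 3) != -1)      0xffff
step 24: w <- -4                      0xffff
step 25: y <- z                       0xffff
step 26: w <- min((-6 - y), (w // 4)) 0xffff
step 27: y <- -5                      0xffff

Answer: 28 steps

w: -14,-14,-14,-14,-14,-14,-14,-14,-14,-14,-14,-14,-14,-14,-14,-14
y: -5,-5,-5,-5,-5,-5,-5,-5,-5,-5,-5,-5,-5,-5,-5,-5
z: 8,8,8,8,8,8,8,8,8,8,8,8,8,8,8,8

steps = 28; useful = 376; efficiency = 376/448 = 47/56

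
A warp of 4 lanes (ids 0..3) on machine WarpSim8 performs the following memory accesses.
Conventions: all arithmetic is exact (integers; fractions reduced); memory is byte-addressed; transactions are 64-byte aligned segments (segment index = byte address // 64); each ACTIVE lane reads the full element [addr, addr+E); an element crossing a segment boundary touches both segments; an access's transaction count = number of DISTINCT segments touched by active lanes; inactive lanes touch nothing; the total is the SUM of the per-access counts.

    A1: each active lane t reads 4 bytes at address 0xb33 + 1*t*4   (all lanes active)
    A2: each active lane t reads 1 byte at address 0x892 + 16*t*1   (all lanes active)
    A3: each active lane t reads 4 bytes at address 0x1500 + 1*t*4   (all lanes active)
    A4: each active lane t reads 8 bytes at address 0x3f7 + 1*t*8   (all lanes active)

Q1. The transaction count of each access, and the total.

A1: 2 transactions
A2: 2 transactions
A3: 1 transaction
A4: 2 transactions

Answer: 2,2,1,2; total 7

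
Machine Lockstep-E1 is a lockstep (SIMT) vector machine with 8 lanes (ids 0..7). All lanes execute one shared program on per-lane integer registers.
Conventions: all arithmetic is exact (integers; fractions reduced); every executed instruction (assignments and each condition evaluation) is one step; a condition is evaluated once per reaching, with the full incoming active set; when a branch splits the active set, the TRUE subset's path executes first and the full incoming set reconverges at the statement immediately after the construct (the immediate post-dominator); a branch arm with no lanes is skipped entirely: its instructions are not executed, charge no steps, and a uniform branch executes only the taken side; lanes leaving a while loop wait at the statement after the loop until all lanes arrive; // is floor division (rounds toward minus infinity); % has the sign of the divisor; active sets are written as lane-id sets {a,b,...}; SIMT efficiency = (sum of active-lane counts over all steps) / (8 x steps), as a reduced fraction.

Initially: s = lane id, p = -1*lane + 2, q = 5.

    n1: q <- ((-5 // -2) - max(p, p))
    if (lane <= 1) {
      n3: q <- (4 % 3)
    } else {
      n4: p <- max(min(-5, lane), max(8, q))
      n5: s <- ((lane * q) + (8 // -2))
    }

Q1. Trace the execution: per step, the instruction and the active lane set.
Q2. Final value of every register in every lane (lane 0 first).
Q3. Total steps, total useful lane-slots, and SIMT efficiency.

step 0: q <- ((-5 // -2) - max(p, p)) {0,1,2,3,4,5,6,7}
step 1: eval (lane <= 1)             {0,1,2,3,4,5,6,7}
step 2: q <- (4 % 3)                 {0,1}
step 3: p <- max(min(-5, lane), max(8, q)) {2,3,4,5,6,7}
step 4: s <- ((lane * q) + (8 // -2)) {2,3,4,5,6,7}

Answer: 5 steps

s: 0,1,0,5,12,21,32,45
p: 2,1,8,8,8,8,8,8
q: 1,1,2,3,4,5,6,7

steps = 5; useful = 30; efficiency = 30/40 = 3/4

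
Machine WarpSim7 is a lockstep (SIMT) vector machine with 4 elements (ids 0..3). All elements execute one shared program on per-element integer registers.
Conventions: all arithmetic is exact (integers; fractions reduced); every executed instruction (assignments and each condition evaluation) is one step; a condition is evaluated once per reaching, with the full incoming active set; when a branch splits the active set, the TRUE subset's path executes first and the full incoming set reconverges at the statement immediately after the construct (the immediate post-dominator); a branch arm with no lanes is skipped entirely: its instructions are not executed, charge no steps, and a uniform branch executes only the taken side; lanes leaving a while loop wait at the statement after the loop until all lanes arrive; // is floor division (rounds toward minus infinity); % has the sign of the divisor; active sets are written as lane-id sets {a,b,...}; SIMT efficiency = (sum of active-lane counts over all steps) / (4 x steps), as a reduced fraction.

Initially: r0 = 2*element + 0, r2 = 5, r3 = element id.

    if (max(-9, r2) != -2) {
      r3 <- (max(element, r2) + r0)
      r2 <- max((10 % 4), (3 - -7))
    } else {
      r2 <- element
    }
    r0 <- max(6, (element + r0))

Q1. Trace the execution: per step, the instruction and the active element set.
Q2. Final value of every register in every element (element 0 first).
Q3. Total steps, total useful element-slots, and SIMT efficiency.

step 0: eval (max(-9, r2) != -2)     {0,1,2,3}
step 1: r3 <- (max(element, r2) + r0) {0,1,2,3}
step 2: r2 <- max((10 % 4), (3 - -7)) {0,1,2,3}
step 3: r0 <- max(6, (element + r0)) {0,1,2,3}

Answer: 4 steps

r0: 6,6,6,9
r2: 10,10,10,10
r3: 5,7,9,11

steps = 4; useful = 16; efficiency = 16/16 = 1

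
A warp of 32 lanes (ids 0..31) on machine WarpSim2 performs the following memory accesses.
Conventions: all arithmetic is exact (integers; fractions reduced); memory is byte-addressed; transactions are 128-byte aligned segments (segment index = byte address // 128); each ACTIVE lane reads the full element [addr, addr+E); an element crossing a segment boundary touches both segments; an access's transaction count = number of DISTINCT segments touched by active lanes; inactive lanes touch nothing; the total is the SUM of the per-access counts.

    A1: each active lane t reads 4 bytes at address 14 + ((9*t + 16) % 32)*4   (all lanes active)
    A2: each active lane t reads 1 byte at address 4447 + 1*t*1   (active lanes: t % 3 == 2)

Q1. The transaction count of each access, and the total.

A1: 2 transactions
A2: 1 transaction

Answer: 2,1; total 3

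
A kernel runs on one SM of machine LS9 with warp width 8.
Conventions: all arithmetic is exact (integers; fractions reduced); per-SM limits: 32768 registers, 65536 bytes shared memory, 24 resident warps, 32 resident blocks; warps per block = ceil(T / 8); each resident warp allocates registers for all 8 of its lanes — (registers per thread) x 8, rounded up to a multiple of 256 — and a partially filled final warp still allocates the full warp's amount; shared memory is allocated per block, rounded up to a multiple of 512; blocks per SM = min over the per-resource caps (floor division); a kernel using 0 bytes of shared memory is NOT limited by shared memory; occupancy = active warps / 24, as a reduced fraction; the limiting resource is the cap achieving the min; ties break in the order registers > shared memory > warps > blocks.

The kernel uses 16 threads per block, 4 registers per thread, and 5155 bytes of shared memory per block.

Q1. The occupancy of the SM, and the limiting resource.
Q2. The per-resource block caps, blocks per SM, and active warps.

Answer: occupancy 11/12, limited by shared memory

registers: 64 blocks
shared memory: 11 blocks
warps: 12 blocks
blocks: 32 blocks

Answer: 11 blocks, 22 active warps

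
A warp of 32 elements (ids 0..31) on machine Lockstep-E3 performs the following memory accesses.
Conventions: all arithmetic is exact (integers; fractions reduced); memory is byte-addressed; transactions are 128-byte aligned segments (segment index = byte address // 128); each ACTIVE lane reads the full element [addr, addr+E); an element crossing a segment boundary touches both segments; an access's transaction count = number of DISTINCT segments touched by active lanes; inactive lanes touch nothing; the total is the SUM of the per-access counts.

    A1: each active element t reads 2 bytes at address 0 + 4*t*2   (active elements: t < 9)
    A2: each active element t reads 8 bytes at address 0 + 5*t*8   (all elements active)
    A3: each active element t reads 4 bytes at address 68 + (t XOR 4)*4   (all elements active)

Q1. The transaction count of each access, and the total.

A1: 1 transaction
A2: 10 transactions
A3: 2 transactions

Answer: 1,10,2; total 13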